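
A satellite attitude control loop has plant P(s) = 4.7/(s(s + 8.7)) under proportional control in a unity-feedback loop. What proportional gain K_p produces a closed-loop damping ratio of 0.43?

K_p = 21.8

Closed-loop characteristic equation: s² + 8.7s + K_p·4.7 = 0.
So ω_n = √(4.7K_p) and 2ζω_n = 8.7, giving ζ = 8.7/(2√(4.7K_p)).
Setting ζ = 0.43: √(4.7K_p) = 8.7/(2·0.43) = 10.12, so K_p = 102.3/4.7 = 21.8.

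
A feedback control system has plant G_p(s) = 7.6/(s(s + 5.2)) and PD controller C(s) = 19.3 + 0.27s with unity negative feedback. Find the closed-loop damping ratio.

ζ = 0.299

Forward path: (19.3 + 0.27s)·7.6/(s(s+5.2)). The closed-loop characteristic equation is s² + (5.2 + 7.6·0.27)s + 7.6·19.3 = 0.
That is s² + 7.252s + 146.7 = 0, so ω_n = 12.11 rad/s and ζ = 7.252/(2·12.11) = 0.2994.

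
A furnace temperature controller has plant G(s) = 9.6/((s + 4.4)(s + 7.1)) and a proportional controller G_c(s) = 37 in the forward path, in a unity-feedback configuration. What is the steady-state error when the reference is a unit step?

0.0808

The loop is type 0. Static position error constant K_pos = G_c(0)·G(0) = 37·0.3073 = 11.37.
Steady-state error to a unit step: e_ss = 1/(1+K_pos) = 1/12.37 = 0.0808.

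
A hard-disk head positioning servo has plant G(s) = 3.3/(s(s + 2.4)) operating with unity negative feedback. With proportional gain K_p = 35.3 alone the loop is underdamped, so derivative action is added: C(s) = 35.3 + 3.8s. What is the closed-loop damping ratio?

Forward path: (35.3 + 3.8s)·3.3/(s(s+2.4)). The closed-loop characteristic equation is s² + (2.4 + 3.3·3.8)s + 3.3·35.3 = 0.
That is s² + 14.94s + 116.5 = 0, so ω_n = 10.79 rad/s and ζ = 14.94/(2·10.79) = 0.6921.

ζ = 0.692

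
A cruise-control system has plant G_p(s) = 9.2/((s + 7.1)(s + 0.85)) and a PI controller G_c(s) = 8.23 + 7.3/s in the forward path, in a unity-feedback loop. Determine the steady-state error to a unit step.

The open loop G_c(s)G_p(s) has a pole at the origin (type 1), so the static position error constant is infinite and e_ss = 1/(1+∞) = 0.

0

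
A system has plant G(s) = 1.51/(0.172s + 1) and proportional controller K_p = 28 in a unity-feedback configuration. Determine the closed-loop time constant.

Closed loop: T(s) = K_p·G/(1+K_p·G) = 42.28/(0.172s + 1 + 42.28), with pole at s = −(1 + 42.28)/0.172 = −251.6.
Closed-loop time constant τ = 1/251.6 = 0.00397 s.

τ = 0.00397 s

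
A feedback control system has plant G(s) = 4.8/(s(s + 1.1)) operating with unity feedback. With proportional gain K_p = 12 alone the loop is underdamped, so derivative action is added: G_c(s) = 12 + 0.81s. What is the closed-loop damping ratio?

Forward path: (12 + 0.81s)·4.8/(s(s+1.1)). The closed-loop characteristic equation is s² + (1.1 + 4.8·0.81)s + 4.8·12 = 0.
That is s² + 4.988s + 57.6 = 0, so ω_n = 7.589 rad/s and ζ = 4.988/(2·7.589) = 0.3286.

ζ = 0.329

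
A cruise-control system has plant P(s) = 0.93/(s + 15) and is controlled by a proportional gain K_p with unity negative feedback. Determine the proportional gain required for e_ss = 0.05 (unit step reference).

K_p = 306

The loop is type 0, so e_ss(step) = 1/(1 + K_pos) with K_pos = K_p·P(0).
P(0) = 0.062. Require 1/(1 + K_p·0.062) = 0.05, so 1 + 0.062·K_p = 20.
K_p = (20 − 1)/0.062 = 306.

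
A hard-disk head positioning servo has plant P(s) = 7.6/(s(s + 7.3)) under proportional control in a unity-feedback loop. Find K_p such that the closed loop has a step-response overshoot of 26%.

From %OS = 100·exp(−πζ/√(1−ζ²)) = 26%, ζ = −ln(0.26)/√(π²+ln²(0.26)) = 0.3941.
Characteristic equation s² + 7.3s + 7.6K_p = 0 gives ζ = 7.3/(2√(7.6K_p)).
Setting ζ = 0.3941: √(7.6K_p) = 7.3/(2·0.3941) = 9.262, so K_p = 85.78/7.6 = 11.3.

K_p = 11.3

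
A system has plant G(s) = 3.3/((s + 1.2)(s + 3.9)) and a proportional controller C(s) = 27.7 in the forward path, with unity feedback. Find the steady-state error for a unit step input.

The loop is type 0. Static position error constant K_pos = C(0)·G(0) = 27.7·0.7051 = 19.53.
Steady-state error to a unit step: e_ss = 1/(1+K_pos) = 1/20.53 = 0.0487.

0.0487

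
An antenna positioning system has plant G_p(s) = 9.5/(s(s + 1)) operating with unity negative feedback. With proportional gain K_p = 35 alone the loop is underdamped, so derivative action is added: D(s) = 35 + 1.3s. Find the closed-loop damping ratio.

ζ = 0.366

Forward path: (35 + 1.3s)·9.5/(s(s+1)). The closed-loop characteristic equation is s² + (1 + 9.5·1.3)s + 9.5·35 = 0.
That is s² + 13.35s + 332.5 = 0, so ω_n = 18.23 rad/s and ζ = 13.35/(2·18.23) = 0.3661.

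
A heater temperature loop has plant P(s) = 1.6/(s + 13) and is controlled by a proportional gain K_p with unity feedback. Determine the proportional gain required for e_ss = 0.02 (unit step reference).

K_p = 398

Steady-state error for a unit step on this type-0 loop is 1/(1 + K_p·P(0)).
P(0) = 0.1231. Require 1/(1 + K_p·0.1231) = 0.02, so 1 + 0.1231·K_p = 50.
K_p = (50 − 1)/0.1231 = 398.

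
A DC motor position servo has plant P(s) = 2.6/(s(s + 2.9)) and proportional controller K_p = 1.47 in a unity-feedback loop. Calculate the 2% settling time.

The closed-loop denominator s² + 2.9s + 3.822 gives ω_n = √3.822 = 1.955 and ζ = 2.9/(2ω_n) = 0.7417.
2% settling time T_s ≈ 4/(ζω_n) = 4/1.45 = 2.76 s.

T_s ≈ 2.76 s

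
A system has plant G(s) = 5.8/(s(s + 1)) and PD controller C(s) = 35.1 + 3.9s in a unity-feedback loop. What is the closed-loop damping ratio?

Forward path: (35.1 + 3.9s)·5.8/(s(s+1)). The closed-loop characteristic equation is s² + (1 + 5.8·3.9)s + 5.8·35.1 = 0.
That is s² + 23.62s + 203.6 = 0, so ω_n = 14.27 rad/s and ζ = 23.62/(2·14.27) = 0.8277.

ζ = 0.828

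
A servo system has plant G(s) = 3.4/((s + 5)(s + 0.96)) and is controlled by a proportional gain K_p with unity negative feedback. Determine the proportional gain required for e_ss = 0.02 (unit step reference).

For a type-0 loop with proportional control, e_ss = 1/(1 + K_p·G(0)).
G(0) = 0.7083. Require 1/(1 + K_p·0.7083) = 0.02, so 1 + 0.7083·K_p = 50.
K_p = (50 − 1)/0.7083 = 69.2.

K_p = 69.2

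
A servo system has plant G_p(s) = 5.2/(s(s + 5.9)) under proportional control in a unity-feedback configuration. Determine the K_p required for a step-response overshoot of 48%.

From %OS = 100·exp(−πζ/√(1−ζ²)) = 48%, ζ = −ln(0.48)/√(π²+ln²(0.48)) = 0.2275.
Characteristic equation s² + 5.9s + 5.2K_p = 0 gives ζ = 5.9/(2√(5.2K_p)).
Setting ζ = 0.2275: √(5.2K_p) = 5.9/(2·0.2275) = 12.97, so K_p = 168.1/5.2 = 32.3.

K_p = 32.3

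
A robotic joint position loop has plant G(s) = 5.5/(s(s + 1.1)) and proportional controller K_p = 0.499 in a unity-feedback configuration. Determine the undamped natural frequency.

1 + K_p·G(s) = 0 gives s² + 1.1s + 2.744 = 0.
So ω_n² = 2.744 ⇒ ω_n = 1.657 rad/s, and ζ = 1.1/(2ω_n) = 0.332.

ω_n = 1.66 rad/s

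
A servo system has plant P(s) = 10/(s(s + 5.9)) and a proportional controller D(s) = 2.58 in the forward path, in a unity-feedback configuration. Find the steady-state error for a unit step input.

0

The open loop D(s)P(s) has a pole at the origin (type 1), so the static position error constant is infinite and e_ss = 1/(1+∞) = 0.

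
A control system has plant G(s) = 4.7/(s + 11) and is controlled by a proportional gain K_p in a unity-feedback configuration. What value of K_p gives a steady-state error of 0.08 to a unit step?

Steady-state error for a unit step on this type-0 loop is 1/(1 + K_p·G(0)).
G(0) = 0.4273. Require 1/(1 + K_p·0.4273) = 0.08, so 1 + 0.4273·K_p = 12.5.
K_p = (12.5 − 1)/0.4273 = 26.9.

K_p = 26.9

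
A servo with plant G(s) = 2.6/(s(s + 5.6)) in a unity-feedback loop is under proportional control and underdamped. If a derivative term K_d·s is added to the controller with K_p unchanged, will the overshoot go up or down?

With PD the characteristic equation becomes s² + (a + K·K_d)s + K·K_p = 0; the damping term grows, ζ rises, overshoot falls.

decrease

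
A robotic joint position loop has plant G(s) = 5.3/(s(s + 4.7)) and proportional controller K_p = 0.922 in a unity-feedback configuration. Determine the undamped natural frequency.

ω_n = 2.21 rad/s

1 + K_p·G(s) = 0 gives s² + 4.7s + 4.887 = 0.
So ω_n² = 4.887 ⇒ ω_n = 2.211 rad/s, and ζ = 4.7/(2ω_n) = 1.06.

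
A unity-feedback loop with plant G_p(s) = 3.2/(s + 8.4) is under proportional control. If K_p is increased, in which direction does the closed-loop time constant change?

decrease

Closed-loop pole is at s = −(8.4+K_p·3.2); larger K_p moves it further left, so τ = 1/(8.4+K_p·3.2) decreases.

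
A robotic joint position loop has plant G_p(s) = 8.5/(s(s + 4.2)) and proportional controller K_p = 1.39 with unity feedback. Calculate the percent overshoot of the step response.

8.85%

From 1 + K_pG_p(s) = 0: s² + 4.2s + 11.81 = 0 ⇒ ω_n = 3.437, ζ = 0.6109.
%OS = 100·exp(−πζ/√(1−ζ²)) = 100·exp(−π·0.6109/√0.6267) = 8.85%.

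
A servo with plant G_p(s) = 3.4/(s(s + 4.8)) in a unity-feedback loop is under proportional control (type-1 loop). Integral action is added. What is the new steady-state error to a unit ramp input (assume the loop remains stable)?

0

The integrator raises the loop to type 2, so K_v → ∞ and e_ss to a ramp is zero.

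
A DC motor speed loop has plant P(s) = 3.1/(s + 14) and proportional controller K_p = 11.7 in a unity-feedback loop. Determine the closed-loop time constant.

Closed-loop transfer function: T(s) = K_p·P(s)/(1 + K_p·P(s)) = 36.27/(s + 14 + 36.27) = 36.27/(s + 50.27).
Time constant τ = 1/50.27 = 0.0199 s.

τ = 0.0199 s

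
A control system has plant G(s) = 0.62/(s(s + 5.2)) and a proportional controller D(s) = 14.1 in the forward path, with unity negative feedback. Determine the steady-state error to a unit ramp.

0.595

The loop has one pole at the origin (type 1). Velocity error constant K_v = lim_{s→0} s·D(s)G(s) = 14.1·0.62/5.2 = 1.681.
Steady-state error to a unit ramp: e_ss = 1/K_v = 0.595.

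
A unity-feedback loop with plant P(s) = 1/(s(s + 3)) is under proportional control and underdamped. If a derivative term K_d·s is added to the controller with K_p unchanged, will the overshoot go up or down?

With PD the characteristic equation becomes s² + (a + K·K_d)s + K·K_p = 0; the damping term grows, ζ rises, overshoot falls.

decrease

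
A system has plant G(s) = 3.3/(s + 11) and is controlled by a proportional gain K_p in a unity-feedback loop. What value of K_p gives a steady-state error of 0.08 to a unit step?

Steady-state error for a unit step on this type-0 loop is 1/(1 + K_p·G(0)).
G(0) = 0.3. Require 1/(1 + K_p·0.3) = 0.08, so 1 + 0.3·K_p = 12.5.
K_p = (12.5 − 1)/0.3 = 38.3.

K_p = 38.3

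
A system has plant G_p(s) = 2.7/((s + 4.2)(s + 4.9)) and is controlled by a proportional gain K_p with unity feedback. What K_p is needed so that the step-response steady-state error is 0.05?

Steady-state error for a unit step on this type-0 loop is 1/(1 + K_p·G_p(0)).
G_p(0) = 0.1312. Require 1/(1 + K_p·0.1312) = 0.05, so 1 + 0.1312·K_p = 20.
K_p = (20 − 1)/0.1312 = 145.

K_p = 145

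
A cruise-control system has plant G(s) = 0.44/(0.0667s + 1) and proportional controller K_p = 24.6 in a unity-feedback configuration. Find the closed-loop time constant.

Closed loop: T(s) = K_p·G/(1+K_p·G) = 10.82/(0.0667s + 1 + 10.82), with pole at s = −(1 + 10.82)/0.0667 = −177.3.
Closed-loop time constant τ = 1/177.3 = 0.00564 s.

τ = 0.00564 s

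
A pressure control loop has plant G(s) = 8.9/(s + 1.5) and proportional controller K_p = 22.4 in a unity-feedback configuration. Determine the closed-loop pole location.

Closed-loop transfer function: T(s) = K_p·G(s)/(1 + K_p·G(s)) = 199.4/(s + 1.5 + 199.4) = 199.4/(s + 200.9).
The closed-loop pole is at s = −200.9.

s = -200.9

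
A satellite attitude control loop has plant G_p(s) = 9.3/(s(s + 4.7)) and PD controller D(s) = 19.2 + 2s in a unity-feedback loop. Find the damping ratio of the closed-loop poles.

Forward path: (19.2 + 2s)·9.3/(s(s+4.7)). The closed-loop characteristic equation is s² + (4.7 + 9.3·2)s + 9.3·19.2 = 0.
That is s² + 23.3s + 178.6 = 0, so ω_n = 13.36 rad/s and ζ = 23.3/(2·13.36) = 0.8718.

ζ = 0.872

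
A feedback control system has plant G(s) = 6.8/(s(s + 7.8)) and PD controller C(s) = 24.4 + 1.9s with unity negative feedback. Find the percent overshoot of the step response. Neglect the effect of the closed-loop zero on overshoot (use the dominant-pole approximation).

1.42%

Forward path: (24.4 + 1.9s)·6.8/(s(s+7.8)). The closed-loop characteristic equation is s² + (7.8 + 6.8·1.9)s + 6.8·24.4 = 0.
That is s² + 20.72s + 165.9 = 0, so ω_n = 12.88 rad/s and ζ = 20.72/(2·12.88) = 0.8043.
%OS = 100·exp(−πζ/√(1−ζ²)) = 1.42%.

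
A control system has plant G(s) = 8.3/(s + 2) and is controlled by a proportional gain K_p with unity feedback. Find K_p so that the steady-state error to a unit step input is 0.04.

K_p = 5.78

The loop is type 0, so e_ss(step) = 1/(1 + K_pos) with K_pos = K_p·G(0).
G(0) = 4.15. Require 1/(1 + K_p·4.15) = 0.04, so 1 + 4.15·K_p = 25.
K_p = (25 − 1)/4.15 = 5.78.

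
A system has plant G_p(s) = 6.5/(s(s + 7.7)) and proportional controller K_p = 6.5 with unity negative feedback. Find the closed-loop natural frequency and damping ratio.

The closed-loop denominator is s(s+7.7) + 6.5·6.5 = s² + 7.7s + 42.25.
So ω_n² = 42.25 ⇒ ω_n = 6.5 rad/s, and ζ = 7.7/(2ω_n) = 0.592.

ω_n = 6.5 rad/s, ζ = 0.592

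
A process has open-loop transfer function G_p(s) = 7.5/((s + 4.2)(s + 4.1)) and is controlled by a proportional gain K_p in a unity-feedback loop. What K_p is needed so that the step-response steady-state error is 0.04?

The loop is type 0, so e_ss(step) = 1/(1 + K_pos) with K_pos = K_p·G_p(0).
G_p(0) = 0.4355. Require 1/(1 + K_p·0.4355) = 0.04, so 1 + 0.4355·K_p = 25.
K_p = (25 − 1)/0.4355 = 55.1.

K_p = 55.1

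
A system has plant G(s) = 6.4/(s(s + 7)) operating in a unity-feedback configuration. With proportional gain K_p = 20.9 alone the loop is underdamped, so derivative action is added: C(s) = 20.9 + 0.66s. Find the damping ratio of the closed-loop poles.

ζ = 0.485

Forward path: (20.9 + 0.66s)·6.4/(s(s+7)). The closed-loop characteristic equation is s² + (7 + 6.4·0.66)s + 6.4·20.9 = 0.
That is s² + 11.22s + 133.8 = 0, so ω_n = 11.57 rad/s and ζ = 11.22/(2·11.57) = 0.4852.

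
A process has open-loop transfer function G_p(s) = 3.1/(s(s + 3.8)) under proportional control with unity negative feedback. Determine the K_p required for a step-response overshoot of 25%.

K_p = 7.14

From %OS = 100·exp(−πζ/√(1−ζ²)) = 25%, ζ = −ln(0.25)/√(π²+ln²(0.25)) = 0.4037.
Characteristic equation s² + 3.8s + 3.1K_p = 0 gives ζ = 3.8/(2√(3.1K_p)).
Setting ζ = 0.4037: √(3.1K_p) = 3.8/(2·0.4037) = 4.706, so K_p = 22.15/3.1 = 7.14.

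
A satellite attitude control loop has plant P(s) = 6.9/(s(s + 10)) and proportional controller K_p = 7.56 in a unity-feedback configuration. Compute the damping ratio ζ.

1 + K_p·P(s) = 0 gives s² + 10s + 52.16 = 0.
Matching s² + 2ζω_n s + ω_n²: ω_n = √52.16 = 7.222 rad/s and 2ζω_n = 10, so ζ = 10/(2·7.222) = 0.692.

ζ = 0.692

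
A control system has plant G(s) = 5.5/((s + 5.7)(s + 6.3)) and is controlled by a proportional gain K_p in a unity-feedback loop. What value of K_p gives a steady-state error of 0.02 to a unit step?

K_p = 320

For a type-0 loop with proportional control, e_ss = 1/(1 + K_p·G(0)).
G(0) = 0.1532. Require 1/(1 + K_p·0.1532) = 0.02, so 1 + 0.1532·K_p = 50.
K_p = (50 − 1)/0.1532 = 320.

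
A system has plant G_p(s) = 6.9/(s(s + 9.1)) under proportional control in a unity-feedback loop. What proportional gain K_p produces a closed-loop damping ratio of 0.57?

K_p = 9.23

Closed-loop characteristic equation: s² + 9.1s + K_p·6.9 = 0.
So ω_n = √(6.9K_p) and 2ζω_n = 9.1, giving ζ = 9.1/(2√(6.9K_p)).
Setting ζ = 0.57: √(6.9K_p) = 9.1/(2·0.57) = 7.982, so K_p = 63.72/6.9 = 9.23.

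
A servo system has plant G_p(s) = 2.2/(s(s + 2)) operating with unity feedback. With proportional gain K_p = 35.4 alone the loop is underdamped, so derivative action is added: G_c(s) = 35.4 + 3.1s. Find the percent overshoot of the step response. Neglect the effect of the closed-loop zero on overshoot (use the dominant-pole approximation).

16.3%

Forward path: (35.4 + 3.1s)·2.2/(s(s+2)). The closed-loop characteristic equation is s² + (2 + 2.2·3.1)s + 2.2·35.4 = 0.
That is s² + 8.82s + 77.88 = 0, so ω_n = 8.825 rad/s and ζ = 8.82/(2·8.825) = 0.4997.
%OS = 100·exp(−πζ/√(1−ζ²)) = 16.3%.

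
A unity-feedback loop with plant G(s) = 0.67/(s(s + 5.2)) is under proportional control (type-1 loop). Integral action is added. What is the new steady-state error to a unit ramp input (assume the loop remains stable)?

0

The integrator raises the loop to type 2, so K_v → ∞ and e_ss to a ramp is zero.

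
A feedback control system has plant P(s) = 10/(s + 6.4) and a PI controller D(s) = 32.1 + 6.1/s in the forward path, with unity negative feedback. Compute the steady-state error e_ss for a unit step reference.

The open loop D(s)P(s) has a pole at the origin (type 1), so the static position error constant is infinite and e_ss = 1/(1+∞) = 0.

0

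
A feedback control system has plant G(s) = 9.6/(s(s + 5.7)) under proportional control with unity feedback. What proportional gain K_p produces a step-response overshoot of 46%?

K_p = 14.7

From %OS = 100·exp(−πζ/√(1−ζ²)) = 46%, ζ = −ln(0.46)/√(π²+ln²(0.46)) = 0.24.
Characteristic equation s² + 5.7s + 9.6K_p = 0 gives ζ = 5.7/(2√(9.6K_p)).
Setting ζ = 0.24: √(9.6K_p) = 5.7/(2·0.24) = 11.88, so K_p = 141.1/9.6 = 14.7.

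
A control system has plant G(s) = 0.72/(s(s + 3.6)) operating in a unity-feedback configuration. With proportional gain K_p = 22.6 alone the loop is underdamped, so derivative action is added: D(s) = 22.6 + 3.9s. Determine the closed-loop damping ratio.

ζ = 0.794

Forward path: (22.6 + 3.9s)·0.72/(s(s+3.6)). The closed-loop characteristic equation is s² + (3.6 + 0.72·3.9)s + 0.72·22.6 = 0.
That is s² + 6.408s + 16.27 = 0, so ω_n = 4.034 rad/s and ζ = 6.408/(2·4.034) = 0.7943.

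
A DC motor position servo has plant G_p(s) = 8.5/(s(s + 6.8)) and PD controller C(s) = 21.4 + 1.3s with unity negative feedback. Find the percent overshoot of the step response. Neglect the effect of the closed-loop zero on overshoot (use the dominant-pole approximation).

Forward path: (21.4 + 1.3s)·8.5/(s(s+6.8)). The closed-loop characteristic equation is s² + (6.8 + 8.5·1.3)s + 8.5·21.4 = 0.
That is s² + 17.85s + 181.9 = 0, so ω_n = 13.49 rad/s and ζ = 17.85/(2·13.49) = 0.6617.
%OS = 100·exp(−πζ/√(1−ζ²)) = 6.25%.

6.25%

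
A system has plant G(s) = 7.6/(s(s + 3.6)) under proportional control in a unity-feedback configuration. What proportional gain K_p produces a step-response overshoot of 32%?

From %OS = 100·exp(−πζ/√(1−ζ²)) = 32%, ζ = −ln(0.32)/√(π²+ln²(0.32)) = 0.341.
Characteristic equation s² + 3.6s + 7.6K_p = 0 gives ζ = 3.6/(2√(7.6K_p)).
Setting ζ = 0.341: √(7.6K_p) = 3.6/(2·0.341) = 5.279, so K_p = 27.87/7.6 = 3.67.

K_p = 3.67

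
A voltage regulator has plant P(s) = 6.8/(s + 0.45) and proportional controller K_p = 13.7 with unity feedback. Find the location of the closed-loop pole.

s = -93.61

Closed-loop transfer function: T(s) = K_p·P(s)/(1 + K_p·P(s)) = 93.16/(s + 0.45 + 93.16) = 93.16/(s + 93.61).
The closed-loop pole is at s = −93.61.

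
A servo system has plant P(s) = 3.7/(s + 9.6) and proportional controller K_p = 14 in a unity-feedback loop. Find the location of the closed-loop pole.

Closed-loop transfer function: T(s) = K_p·P(s)/(1 + K_p·P(s)) = 51.8/(s + 9.6 + 51.8) = 51.8/(s + 61.4).
The closed-loop pole is at s = −61.4.

s = -61.4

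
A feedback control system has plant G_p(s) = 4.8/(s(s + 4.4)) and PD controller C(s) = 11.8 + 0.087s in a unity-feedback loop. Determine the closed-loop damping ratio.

ζ = 0.32

Forward path: (11.8 + 0.087s)·4.8/(s(s+4.4)). The closed-loop characteristic equation is s² + (4.4 + 4.8·0.087)s + 4.8·11.8 = 0.
That is s² + 4.818s + 56.64 = 0, so ω_n = 7.526 rad/s and ζ = 4.818/(2·7.526) = 0.3201.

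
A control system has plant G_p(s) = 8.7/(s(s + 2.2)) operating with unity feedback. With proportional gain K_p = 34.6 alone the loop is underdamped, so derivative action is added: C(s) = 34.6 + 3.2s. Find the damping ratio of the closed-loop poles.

Forward path: (34.6 + 3.2s)·8.7/(s(s+2.2)). The closed-loop characteristic equation is s² + (2.2 + 8.7·3.2)s + 8.7·34.6 = 0.
That is s² + 30.04s + 301 = 0, so ω_n = 17.35 rad/s and ζ = 30.04/(2·17.35) = 0.8657.

ζ = 0.866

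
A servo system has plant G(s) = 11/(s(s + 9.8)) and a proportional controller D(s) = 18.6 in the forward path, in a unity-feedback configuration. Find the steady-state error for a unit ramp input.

The loop has one pole at the origin (type 1). Velocity error constant K_v = lim_{s→0} s·D(s)G(s) = 18.6·11/9.8 = 20.88.
Steady-state error to a unit ramp: e_ss = 1/K_v = 0.0479.

0.0479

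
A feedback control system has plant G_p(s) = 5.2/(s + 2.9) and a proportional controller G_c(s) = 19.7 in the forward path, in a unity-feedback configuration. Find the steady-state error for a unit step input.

The loop is type 0. Static position error constant K_pos = G_c(0)·G_p(0) = 19.7·1.793 = 35.32.
Steady-state error to a unit step: e_ss = 1/(1+K_pos) = 1/36.32 = 0.0275.

0.0275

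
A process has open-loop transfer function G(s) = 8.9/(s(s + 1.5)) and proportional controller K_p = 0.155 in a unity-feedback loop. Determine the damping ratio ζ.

With unity feedback the closed-loop characteristic equation is s² + 1.5s + 0.155·8.9 = s² + 1.5s + 1.379 = 0.
So ω_n² = 1.379 ⇒ ω_n = 1.175 rad/s, and ζ = 1.5/(2ω_n) = 0.639.

ζ = 0.639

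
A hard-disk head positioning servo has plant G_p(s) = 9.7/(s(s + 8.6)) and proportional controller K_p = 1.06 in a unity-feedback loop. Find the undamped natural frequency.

ω_n = 3.21 rad/s

With unity feedback the closed-loop characteristic equation is s² + 8.6s + 1.06·9.7 = s² + 8.6s + 10.28 = 0.
Matching s² + 2ζω_n s + ω_n²: ω_n = √10.28 = 3.207 rad/s and 2ζω_n = 8.6, so ζ = 8.6/(2·3.207) = 1.34.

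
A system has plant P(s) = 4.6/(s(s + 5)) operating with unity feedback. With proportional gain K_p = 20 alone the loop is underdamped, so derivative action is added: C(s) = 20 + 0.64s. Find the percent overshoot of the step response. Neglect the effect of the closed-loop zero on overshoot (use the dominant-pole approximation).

Forward path: (20 + 0.64s)·4.6/(s(s+5)). The closed-loop characteristic equation is s² + (5 + 4.6·0.64)s + 4.6·20 = 0.
That is s² + 7.944s + 92 = 0, so ω_n = 9.592 rad/s and ζ = 7.944/(2·9.592) = 0.4141.
%OS = 100·exp(−πζ/√(1−ζ²)) = 23.9%.

23.9%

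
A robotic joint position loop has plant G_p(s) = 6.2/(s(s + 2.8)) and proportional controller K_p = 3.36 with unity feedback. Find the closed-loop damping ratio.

ζ = 0.307

With unity feedback the closed-loop characteristic equation is s² + 2.8s + 3.36·6.2 = s² + 2.8s + 20.83 = 0.
Matching s² + 2ζω_n s + ω_n²: ω_n = √20.83 = 4.564 rad/s and 2ζω_n = 2.8, so ζ = 2.8/(2·4.564) = 0.307.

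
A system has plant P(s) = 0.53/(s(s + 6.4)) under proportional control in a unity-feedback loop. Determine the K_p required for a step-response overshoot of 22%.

From %OS = 100·exp(−πζ/√(1−ζ²)) = 22%, ζ = −ln(0.22)/√(π²+ln²(0.22)) = 0.4342.
Characteristic equation s² + 6.4s + 0.53K_p = 0 gives ζ = 6.4/(2√(0.53K_p)).
Setting ζ = 0.4342: √(0.53K_p) = 6.4/(2·0.4342) = 7.37, so K_p = 54.32/0.53 = 102.

K_p = 102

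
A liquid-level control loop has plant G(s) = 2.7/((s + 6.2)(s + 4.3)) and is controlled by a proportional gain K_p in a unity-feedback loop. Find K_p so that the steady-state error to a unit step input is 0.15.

Steady-state error for a unit step on this type-0 loop is 1/(1 + K_p·G(0)).
G(0) = 0.1013. Require 1/(1 + K_p·0.1013) = 0.15, so 1 + 0.1013·K_p = 6.667.
K_p = (6.667 − 1)/0.1013 = 56.

K_p = 56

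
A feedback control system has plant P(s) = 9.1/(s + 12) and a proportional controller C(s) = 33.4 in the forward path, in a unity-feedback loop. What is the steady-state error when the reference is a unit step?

0.038

The loop is type 0. Static position error constant K_pos = C(0)·P(0) = 33.4·0.7583 = 25.33.
Steady-state error to a unit step: e_ss = 1/(1+K_pos) = 1/26.33 = 0.038.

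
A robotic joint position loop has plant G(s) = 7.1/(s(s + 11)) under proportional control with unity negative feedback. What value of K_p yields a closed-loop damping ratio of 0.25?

K_p = 68.2

Closed-loop characteristic equation: s² + 11s + K_p·7.1 = 0.
So ω_n = √(7.1K_p) and 2ζω_n = 11, giving ζ = 11/(2√(7.1K_p)).
Setting ζ = 0.25: √(7.1K_p) = 11/(2·0.25) = 22, so K_p = 484/7.1 = 68.2.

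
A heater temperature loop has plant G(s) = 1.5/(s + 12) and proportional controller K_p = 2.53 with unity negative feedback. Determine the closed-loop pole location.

s = -15.79

Closed-loop transfer function: T(s) = K_p·G(s)/(1 + K_p·G(s)) = 3.795/(s + 12 + 3.795) = 3.795/(s + 15.79).
The closed-loop pole is at s = −15.79.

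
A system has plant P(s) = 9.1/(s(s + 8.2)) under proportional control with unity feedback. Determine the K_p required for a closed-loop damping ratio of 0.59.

Closed-loop characteristic equation: s² + 8.2s + K_p·9.1 = 0.
So ω_n = √(9.1K_p) and 2ζω_n = 8.2, giving ζ = 8.2/(2√(9.1K_p)).
Setting ζ = 0.59: √(9.1K_p) = 8.2/(2·0.59) = 6.949, so K_p = 48.29/9.1 = 5.31.

K_p = 5.31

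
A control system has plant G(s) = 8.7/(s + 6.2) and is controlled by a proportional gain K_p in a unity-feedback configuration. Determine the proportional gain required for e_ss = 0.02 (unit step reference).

For a type-0 loop with proportional control, e_ss = 1/(1 + K_p·G(0)).
G(0) = 1.403. Require 1/(1 + K_p·1.403) = 0.02, so 1 + 1.403·K_p = 50.
K_p = (50 − 1)/1.403 = 34.9.

K_p = 34.9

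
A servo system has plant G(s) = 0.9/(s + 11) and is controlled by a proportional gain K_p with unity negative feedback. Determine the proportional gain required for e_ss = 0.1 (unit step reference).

For a type-0 loop with proportional control, e_ss = 1/(1 + K_p·G(0)).
G(0) = 0.08182. Require 1/(1 + K_p·0.08182) = 0.1, so 1 + 0.08182·K_p = 10.
K_p = (10 − 1)/0.08182 = 110.

K_p = 110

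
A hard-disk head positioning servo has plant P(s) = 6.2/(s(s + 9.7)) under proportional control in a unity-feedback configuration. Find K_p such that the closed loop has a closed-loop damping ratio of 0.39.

Closed-loop characteristic equation: s² + 9.7s + K_p·6.2 = 0.
So ω_n = √(6.2K_p) and 2ζω_n = 9.7, giving ζ = 9.7/(2√(6.2K_p)).
Setting ζ = 0.39: √(6.2K_p) = 9.7/(2·0.39) = 12.44, so K_p = 154.7/6.2 = 24.9.

K_p = 24.9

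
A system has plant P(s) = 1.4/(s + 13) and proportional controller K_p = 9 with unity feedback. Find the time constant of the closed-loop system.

Closed-loop transfer function: T(s) = K_p·P(s)/(1 + K_p·P(s)) = 12.6/(s + 13 + 12.6) = 12.6/(s + 25.6).
Time constant τ = 1/25.6 = 0.0391 s.

τ = 0.0391 s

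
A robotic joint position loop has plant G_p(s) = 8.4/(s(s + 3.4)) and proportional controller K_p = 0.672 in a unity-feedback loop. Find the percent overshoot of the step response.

Closed-loop characteristic equation: s² + 3.4s + 5.645 = 0, so ω_n = 2.376 rad/s and ζ = 3.4/(2·2.376) = 0.7155.
%OS = 100·exp(−πζ/√(1−ζ²)) = 100·exp(−π·0.7155/√0.488) = 4%.

4%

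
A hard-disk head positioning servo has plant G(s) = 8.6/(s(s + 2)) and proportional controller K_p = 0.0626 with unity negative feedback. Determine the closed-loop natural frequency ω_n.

ω_n = 0.734 rad/s

The closed-loop denominator is s(s+2) + 0.0626·8.6 = s² + 2s + 0.5384.
So ω_n² = 0.5384 ⇒ ω_n = 0.7337 rad/s, and ζ = 2/(2ω_n) = 1.36.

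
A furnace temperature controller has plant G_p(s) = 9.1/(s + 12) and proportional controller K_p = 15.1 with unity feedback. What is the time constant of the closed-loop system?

Closed-loop transfer function: T(s) = K_p·G_p(s)/(1 + K_p·G_p(s)) = 137.4/(s + 12 + 137.4) = 137.4/(s + 149.4).
Time constant τ = 1/149.4 = 0.00669 s.

τ = 0.00669 s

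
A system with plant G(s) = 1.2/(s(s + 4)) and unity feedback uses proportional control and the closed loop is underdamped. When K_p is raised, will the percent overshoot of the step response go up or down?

Characteristic equation s² + 4s + K_p·1.2 = 0: raising K_p raises ω_n while 2ζω_n = 4 is fixed, so ζ falls and overshoot grows.

increase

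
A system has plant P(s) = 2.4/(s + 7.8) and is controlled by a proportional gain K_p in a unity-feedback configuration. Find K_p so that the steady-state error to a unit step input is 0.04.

K_p = 78

The loop is type 0, so e_ss(step) = 1/(1 + K_pos) with K_pos = K_p·P(0).
P(0) = 0.3077. Require 1/(1 + K_p·0.3077) = 0.04, so 1 + 0.3077·K_p = 25.
K_p = (25 − 1)/0.3077 = 78.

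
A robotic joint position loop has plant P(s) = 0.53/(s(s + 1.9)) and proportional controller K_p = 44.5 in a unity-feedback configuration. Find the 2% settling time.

Closed-loop characteristic equation: s² + 1.9s + 23.59 = 0, so ω_n = 4.856 rad/s and ζ = 1.9/(2·4.856) = 0.1956.
2% settling time T_s ≈ 4/(ζω_n) = 4/0.95 = 4.21 s.

T_s ≈ 4.21 s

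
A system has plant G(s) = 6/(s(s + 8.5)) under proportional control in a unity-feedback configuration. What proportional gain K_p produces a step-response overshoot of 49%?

K_p = 61.4

From %OS = 100·exp(−πζ/√(1−ζ²)) = 49%, ζ = −ln(0.49)/√(π²+ln²(0.49)) = 0.2214.
Characteristic equation s² + 8.5s + 6K_p = 0 gives ζ = 8.5/(2√(6K_p)).
Setting ζ = 0.2214: √(6K_p) = 8.5/(2·0.2214) = 19.19, so K_p = 368.4/6 = 61.4.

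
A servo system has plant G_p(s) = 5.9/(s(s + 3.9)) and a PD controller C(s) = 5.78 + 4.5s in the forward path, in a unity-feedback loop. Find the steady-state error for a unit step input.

0

The open loop C(s)G_p(s) has a pole at the origin (type 1), so the static position error constant is infinite and e_ss = 1/(1+∞) = 0.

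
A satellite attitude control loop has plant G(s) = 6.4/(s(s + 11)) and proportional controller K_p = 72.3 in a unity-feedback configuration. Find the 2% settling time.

T_s ≈ 0.727 s

The closed-loop denominator s² + 11s + 462.7 gives ω_n = √462.7 = 21.51 and ζ = 11/(2ω_n) = 0.2557.
2% settling time T_s ≈ 4/(ζω_n) = 4/5.5 = 0.727 s.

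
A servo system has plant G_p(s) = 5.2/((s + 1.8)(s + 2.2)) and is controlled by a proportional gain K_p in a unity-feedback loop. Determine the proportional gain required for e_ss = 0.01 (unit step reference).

K_p = 75.4

Steady-state error for a unit step on this type-0 loop is 1/(1 + K_p·G_p(0)).
G_p(0) = 1.313. Require 1/(1 + K_p·1.313) = 0.01, so 1 + 1.313·K_p = 100.
K_p = (100 − 1)/1.313 = 75.4.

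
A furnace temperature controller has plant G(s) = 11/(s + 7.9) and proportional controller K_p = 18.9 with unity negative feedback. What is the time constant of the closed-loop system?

Closed-loop transfer function: T(s) = K_p·G(s)/(1 + K_p·G(s)) = 207.9/(s + 7.9 + 207.9) = 207.9/(s + 215.8).
Time constant τ = 1/215.8 = 0.00463 s.

τ = 0.00463 s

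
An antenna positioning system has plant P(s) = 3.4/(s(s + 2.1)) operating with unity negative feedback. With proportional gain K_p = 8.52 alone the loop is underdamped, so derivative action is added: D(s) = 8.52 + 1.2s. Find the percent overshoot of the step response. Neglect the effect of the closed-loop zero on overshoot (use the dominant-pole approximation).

Forward path: (8.52 + 1.2s)·3.4/(s(s+2.1)). The closed-loop characteristic equation is s² + (2.1 + 3.4·1.2)s + 3.4·8.52 = 0.
That is s² + 6.18s + 28.97 = 0, so ω_n = 5.382 rad/s and ζ = 6.18/(2·5.382) = 0.5741.
%OS = 100·exp(−πζ/√(1−ζ²)) = 11%.

11%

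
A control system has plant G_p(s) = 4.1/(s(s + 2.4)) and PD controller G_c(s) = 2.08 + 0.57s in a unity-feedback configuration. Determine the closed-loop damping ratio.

ζ = 0.811

Forward path: (2.08 + 0.57s)·4.1/(s(s+2.4)). The closed-loop characteristic equation is s² + (2.4 + 4.1·0.57)s + 4.1·2.08 = 0.
That is s² + 4.737s + 8.528 = 0, so ω_n = 2.92 rad/s and ζ = 4.737/(2·2.92) = 0.8111.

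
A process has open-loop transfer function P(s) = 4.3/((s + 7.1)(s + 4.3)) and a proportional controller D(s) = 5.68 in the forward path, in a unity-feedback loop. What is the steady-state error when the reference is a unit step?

0.556

The loop is type 0. Static position error constant K_pos = D(0)·P(0) = 5.68·0.1408 = 0.8.
Steady-state error to a unit step: e_ss = 1/(1+K_pos) = 1/1.8 = 0.556.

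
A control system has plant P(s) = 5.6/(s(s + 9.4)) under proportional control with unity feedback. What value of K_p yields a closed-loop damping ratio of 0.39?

K_p = 25.9

Closed-loop characteristic equation: s² + 9.4s + K_p·5.6 = 0.
So ω_n = √(5.6K_p) and 2ζω_n = 9.4, giving ζ = 9.4/(2√(5.6K_p)).
Setting ζ = 0.39: √(5.6K_p) = 9.4/(2·0.39) = 12.05, so K_p = 145.2/5.6 = 25.9.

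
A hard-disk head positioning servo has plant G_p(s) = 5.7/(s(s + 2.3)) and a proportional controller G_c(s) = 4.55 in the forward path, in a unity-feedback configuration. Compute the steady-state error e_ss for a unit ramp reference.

0.0887

The loop has one pole at the origin (type 1). Velocity error constant K_v = lim_{s→0} s·G_c(s)G_p(s) = 4.55·5.7/2.3 = 11.28.
Steady-state error to a unit ramp: e_ss = 1/K_v = 0.0887.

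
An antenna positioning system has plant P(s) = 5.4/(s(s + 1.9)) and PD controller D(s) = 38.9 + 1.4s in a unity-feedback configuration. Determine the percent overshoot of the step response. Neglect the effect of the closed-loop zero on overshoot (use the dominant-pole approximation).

Forward path: (38.9 + 1.4s)·5.4/(s(s+1.9)). The closed-loop characteristic equation is s² + (1.9 + 5.4·1.4)s + 5.4·38.9 = 0.
That is s² + 9.46s + 210.1 = 0, so ω_n = 14.49 rad/s and ζ = 9.46/(2·14.49) = 0.3264.
%OS = 100·exp(−πζ/√(1−ζ²)) = 33.8%.

33.8%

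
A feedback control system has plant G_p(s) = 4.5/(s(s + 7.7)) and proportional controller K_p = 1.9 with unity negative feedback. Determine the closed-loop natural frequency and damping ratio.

ω_n = 2.92 rad/s, ζ = 1.32

1 + K_p·G_p(s) = 0 gives s² + 7.7s + 8.55 = 0.
Matching s² + 2ζω_n s + ω_n²: ω_n = √8.55 = 2.924 rad/s and 2ζω_n = 7.7, so ζ = 7.7/(2·2.924) = 1.32.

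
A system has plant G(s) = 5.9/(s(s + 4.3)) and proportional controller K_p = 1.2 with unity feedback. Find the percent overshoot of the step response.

1.35%

Closed-loop characteristic equation: s² + 4.3s + 7.08 = 0, so ω_n = 2.661 rad/s and ζ = 4.3/(2·2.661) = 0.808.
%OS = 100·exp(−πζ/√(1−ζ²)) = 100·exp(−π·0.808/√0.3471) = 1.35%.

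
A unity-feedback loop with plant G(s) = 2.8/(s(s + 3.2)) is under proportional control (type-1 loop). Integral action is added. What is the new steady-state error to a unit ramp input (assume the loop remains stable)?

0

The integrator raises the loop to type 2, so K_v → ∞ and e_ss to a ramp is zero.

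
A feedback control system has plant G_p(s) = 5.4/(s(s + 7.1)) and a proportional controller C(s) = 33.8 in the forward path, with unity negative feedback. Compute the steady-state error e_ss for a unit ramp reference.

0.0389

The loop has one pole at the origin (type 1). Velocity error constant K_v = lim_{s→0} s·C(s)G_p(s) = 33.8·5.4/7.1 = 25.71.
Steady-state error to a unit ramp: e_ss = 1/K_v = 0.0389.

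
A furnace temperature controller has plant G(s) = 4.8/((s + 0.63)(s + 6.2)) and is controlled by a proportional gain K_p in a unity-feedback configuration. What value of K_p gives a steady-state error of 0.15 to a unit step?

For a type-0 loop with proportional control, e_ss = 1/(1 + K_p·G(0)).
G(0) = 1.229. Require 1/(1 + K_p·1.229) = 0.15, so 1 + 1.229·K_p = 6.667.
K_p = (6.667 − 1)/1.229 = 4.61.

K_p = 4.61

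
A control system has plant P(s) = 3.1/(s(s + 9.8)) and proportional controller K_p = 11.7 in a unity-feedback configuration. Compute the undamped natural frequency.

1 + K_p·P(s) = 0 gives s² + 9.8s + 36.27 = 0.
Matching s² + 2ζω_n s + ω_n²: ω_n = √36.27 = 6.022 rad/s and 2ζω_n = 9.8, so ζ = 9.8/(2·6.022) = 0.814.

ω_n = 6.02 rad/s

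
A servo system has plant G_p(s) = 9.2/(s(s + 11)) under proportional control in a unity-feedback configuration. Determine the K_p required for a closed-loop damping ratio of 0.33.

K_p = 30.2

Closed-loop characteristic equation: s² + 11s + K_p·9.2 = 0.
So ω_n = √(9.2K_p) and 2ζω_n = 11, giving ζ = 11/(2√(9.2K_p)).
Setting ζ = 0.33: √(9.2K_p) = 11/(2·0.33) = 16.67, so K_p = 277.8/9.2 = 30.2.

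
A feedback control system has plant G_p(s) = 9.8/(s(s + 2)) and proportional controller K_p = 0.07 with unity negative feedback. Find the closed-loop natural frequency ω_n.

With unity feedback the closed-loop characteristic equation is s² + 2s + 0.07·9.8 = s² + 2s + 0.686 = 0.
So ω_n² = 0.686 ⇒ ω_n = 0.8283 rad/s, and ζ = 2/(2ω_n) = 1.21.

ω_n = 0.828 rad/s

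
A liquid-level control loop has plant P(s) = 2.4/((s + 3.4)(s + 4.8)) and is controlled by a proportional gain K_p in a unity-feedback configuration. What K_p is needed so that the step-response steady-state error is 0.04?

For a type-0 loop with proportional control, e_ss = 1/(1 + K_p·P(0)).
P(0) = 0.1471. Require 1/(1 + K_p·0.1471) = 0.04, so 1 + 0.1471·K_p = 25.
K_p = (25 − 1)/0.1471 = 163.

K_p = 163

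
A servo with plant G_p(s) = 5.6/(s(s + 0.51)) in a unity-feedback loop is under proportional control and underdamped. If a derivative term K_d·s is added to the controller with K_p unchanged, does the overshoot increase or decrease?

decrease

With PD the characteristic equation becomes s² + (a + K·K_d)s + K·K_p = 0; the damping term grows, ζ rises, overshoot falls.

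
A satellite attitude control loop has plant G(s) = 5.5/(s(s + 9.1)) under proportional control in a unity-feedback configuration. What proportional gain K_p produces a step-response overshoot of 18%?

K_p = 16.4

From %OS = 100·exp(−πζ/√(1−ζ²)) = 18%, ζ = −ln(0.18)/√(π²+ln²(0.18)) = 0.4791.
Characteristic equation s² + 9.1s + 5.5K_p = 0 gives ζ = 9.1/(2√(5.5K_p)).
Setting ζ = 0.4791: √(5.5K_p) = 9.1/(2·0.4791) = 9.497, so K_p = 90.19/5.5 = 16.4.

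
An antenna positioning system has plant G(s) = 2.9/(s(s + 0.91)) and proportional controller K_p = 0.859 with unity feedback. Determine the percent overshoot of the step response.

Closed-loop characteristic equation: s² + 0.91s + 2.491 = 0, so ω_n = 1.578 rad/s and ζ = 0.91/(2·1.578) = 0.2883.
%OS = 100·exp(−πζ/√(1−ζ²)) = 100·exp(−π·0.2883/√0.9169) = 38.8%.

38.8%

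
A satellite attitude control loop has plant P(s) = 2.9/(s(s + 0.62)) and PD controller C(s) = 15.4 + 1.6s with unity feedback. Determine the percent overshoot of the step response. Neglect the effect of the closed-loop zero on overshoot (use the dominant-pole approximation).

Forward path: (15.4 + 1.6s)·2.9/(s(s+0.62)). The closed-loop characteristic equation is s² + (0.62 + 2.9·1.6)s + 2.9·15.4 = 0.
That is s² + 5.26s + 44.66 = 0, so ω_n = 6.683 rad/s and ζ = 5.26/(2·6.683) = 0.3935.
%OS = 100·exp(−πζ/√(1−ζ²)) = 26.1%.

26.1%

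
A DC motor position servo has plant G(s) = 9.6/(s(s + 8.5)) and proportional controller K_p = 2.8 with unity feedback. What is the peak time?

T_p = 1.06 s

The closed-loop denominator s² + 8.5s + 26.88 gives ω_n = √26.88 = 5.185 and ζ = 8.5/(2ω_n) = 0.8197.
Damped frequency ω_d = ω_n√(1−ζ²) = 2.969 rad/s, so peak time T_p = π/ω_d = 1.06 s.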